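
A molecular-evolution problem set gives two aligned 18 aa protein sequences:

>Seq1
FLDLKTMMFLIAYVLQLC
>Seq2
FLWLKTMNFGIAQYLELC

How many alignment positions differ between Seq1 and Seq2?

Differing sites — 3:D/W; 8:M/N; 10:L/G; 13:Y/Q; 14:V/Y; 16:Q/E.
That gives 6 mismatches out of 18 aligned sites, so the Hamming distance is 6.

6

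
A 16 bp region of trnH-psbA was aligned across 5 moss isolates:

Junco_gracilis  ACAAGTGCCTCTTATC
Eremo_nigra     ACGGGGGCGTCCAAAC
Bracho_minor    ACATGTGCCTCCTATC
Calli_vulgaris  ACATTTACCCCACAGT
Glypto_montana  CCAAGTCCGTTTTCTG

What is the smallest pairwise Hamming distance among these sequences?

2

Pairwise Hamming distances:
  Junco_gracilis vs Eremo_nigra: 7
  Junco_gracilis vs Bracho_minor: 2
  Junco_gracilis vs Calli_vulgaris: 8
  Junco_gracilis vs Glypto_montana: 6
  Eremo_nigra vs Bracho_minor: 6
  Eremo_nigra vs Calli_vulgaris: 11
  Eremo_nigra vs Glypto_montana: 11
  Bracho_minor vs Calli_vulgaris: 7
  Bracho_minor vs Glypto_montana: 8
  Calli_vulgaris vs Glypto_montana: 12
The smallest is 2, between Junco_gracilis and Bracho_minor.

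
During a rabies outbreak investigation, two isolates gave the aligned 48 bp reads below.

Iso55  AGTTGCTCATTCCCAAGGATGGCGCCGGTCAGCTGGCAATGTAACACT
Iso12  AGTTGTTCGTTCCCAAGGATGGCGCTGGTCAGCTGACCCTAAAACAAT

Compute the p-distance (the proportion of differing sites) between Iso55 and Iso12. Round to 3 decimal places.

0.188

Differing sites — 6:C/T; 9:A/G; 26:C/T; 36:G/A; 38:A/C; 39:A/C; 41:G/A; 42:T/A; 47:C/A.
There are 9 differences over 48 sites, so p = 9/48 = 0.188.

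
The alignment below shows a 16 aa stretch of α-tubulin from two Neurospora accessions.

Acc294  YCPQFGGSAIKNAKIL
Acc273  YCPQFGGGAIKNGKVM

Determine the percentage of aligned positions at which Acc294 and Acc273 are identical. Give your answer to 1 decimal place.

75.0%

Differing sites — 8:S/G; 13:A/G; 15:I/V; 16:L/M.
12 of the 16 sites match, so the percent identity is 12/16 × 100 = 75.0%.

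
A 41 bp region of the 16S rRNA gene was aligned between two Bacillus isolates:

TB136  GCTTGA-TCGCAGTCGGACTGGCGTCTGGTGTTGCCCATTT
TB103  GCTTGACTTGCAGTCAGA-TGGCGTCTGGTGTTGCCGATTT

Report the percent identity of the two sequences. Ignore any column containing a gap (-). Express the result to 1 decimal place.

Excluding the 2 gap columns leaves 39 comparable sites.
Mismatches occur at site 9 (C↔T), site 16 (G↔A), site 37 (C↔G).
36 of the 39 comparable sites match, so the percent identity is 36/39 × 100 = 92.3%.

92.3%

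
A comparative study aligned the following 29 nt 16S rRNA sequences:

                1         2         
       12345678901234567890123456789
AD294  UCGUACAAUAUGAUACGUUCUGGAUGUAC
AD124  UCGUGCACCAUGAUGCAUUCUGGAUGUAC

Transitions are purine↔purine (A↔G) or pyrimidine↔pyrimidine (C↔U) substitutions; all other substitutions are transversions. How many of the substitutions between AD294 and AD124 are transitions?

The sequences differ at positions 5 (A/G, transition), 8 (A/C, transversion), 9 (U/C, transition), 15 (A/G, transition), 17 (G/A, transition).
Of the 5 differences, 4 transitions and 1 transversion, so the answer is 4.

4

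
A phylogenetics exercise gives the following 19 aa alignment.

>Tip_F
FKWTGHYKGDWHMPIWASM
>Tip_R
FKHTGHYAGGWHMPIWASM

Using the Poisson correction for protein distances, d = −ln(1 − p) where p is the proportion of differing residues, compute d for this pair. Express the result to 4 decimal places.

Mismatches occur at site 3 (W↔H), site 8 (K↔A), site 10 (D↔G).
p = 3/19 = 0.157895.
d = −ln(1 − 0.157895) = −ln(0.842105) = 0.1719.

0.1719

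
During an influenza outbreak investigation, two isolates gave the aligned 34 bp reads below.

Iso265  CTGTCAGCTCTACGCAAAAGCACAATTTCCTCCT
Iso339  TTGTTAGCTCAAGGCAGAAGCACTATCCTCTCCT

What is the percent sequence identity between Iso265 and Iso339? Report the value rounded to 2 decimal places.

73.53%

The sequences differ at positions 1 (C/T), 5 (C/T), 11 (T/A), 13 (C/G), 17 (A/G), 24 (A/T), 27 (T/C), 28 (T/C), 29 (C/T).
25 of the 34 sites match, so the percent identity is 25/34 × 100 = 73.53%.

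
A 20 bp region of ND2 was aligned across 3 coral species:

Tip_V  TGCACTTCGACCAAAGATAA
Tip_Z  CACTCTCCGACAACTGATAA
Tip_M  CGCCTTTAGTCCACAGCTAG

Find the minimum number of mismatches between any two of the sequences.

Pairwise Hamming distances:
  Tip_V vs Tip_Z: 7
  Tip_V vs Tip_M: 8
  Tip_Z vs Tip_M: 10
The smallest is 7, between Tip_V and Tip_Z.

7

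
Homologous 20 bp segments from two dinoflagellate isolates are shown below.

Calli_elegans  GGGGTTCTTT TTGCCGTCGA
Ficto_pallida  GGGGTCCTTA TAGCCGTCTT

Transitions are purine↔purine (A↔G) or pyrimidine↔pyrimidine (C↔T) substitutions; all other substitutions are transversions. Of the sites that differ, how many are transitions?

1

Differing sites — 6:T/C (Ti); 10:T/A (Tv); 12:T/A (Tv); 19:G/T (Tv); 20:A/T (Tv).
Of the 5 differences, 1 transition and 4 transversions, so the answer is 1.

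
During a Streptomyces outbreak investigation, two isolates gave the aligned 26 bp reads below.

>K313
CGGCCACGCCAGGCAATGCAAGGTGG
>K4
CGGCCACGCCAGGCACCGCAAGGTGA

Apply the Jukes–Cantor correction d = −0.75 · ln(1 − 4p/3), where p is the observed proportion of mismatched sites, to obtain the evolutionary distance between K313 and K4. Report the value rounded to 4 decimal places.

0.1253

Differing sites — 16:A/C; 17:T/C; 26:G/A.
p = 3/26 = 0.115385.
d = −0.75 · ln(1 − (4/3)·0.115385) = −0.75 · ln(0.846153) = −0.75 · (-0.167055) = 0.1253.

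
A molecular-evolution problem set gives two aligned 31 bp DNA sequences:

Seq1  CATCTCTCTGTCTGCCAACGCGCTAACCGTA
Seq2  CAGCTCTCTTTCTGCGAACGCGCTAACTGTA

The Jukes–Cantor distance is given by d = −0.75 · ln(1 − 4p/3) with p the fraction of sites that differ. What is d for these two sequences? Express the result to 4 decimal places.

0.1416

Mismatches occur at site 3 (T↔G), site 10 (G↔T), site 16 (C↔G), site 28 (C↔T).
p = 4/31 = 0.129032.
d = −0.75 · ln(1 − (4/3)·0.129032) = −0.75 · ln(0.827957) = −0.75 · (-0.188794) = 0.1416.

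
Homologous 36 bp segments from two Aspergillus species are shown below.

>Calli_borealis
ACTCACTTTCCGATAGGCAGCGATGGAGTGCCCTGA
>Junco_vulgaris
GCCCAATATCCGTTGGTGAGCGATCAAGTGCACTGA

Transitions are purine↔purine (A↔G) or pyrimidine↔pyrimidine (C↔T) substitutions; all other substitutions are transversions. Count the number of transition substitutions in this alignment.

4

Differing sites — 1:A/G (Ti); 3:T/C (Ti); 6:C/A (Tv); 8:T/A (Tv); 13:A/T (Tv); 15:A/G (Ti); 17:G/T (Tv); 18:C/G (Tv); 25:G/C (Tv); 26:G/A (Ti); 32:C/A (Tv).
Of the 11 differences, 4 transitions and 7 transversions, so the answer is 4.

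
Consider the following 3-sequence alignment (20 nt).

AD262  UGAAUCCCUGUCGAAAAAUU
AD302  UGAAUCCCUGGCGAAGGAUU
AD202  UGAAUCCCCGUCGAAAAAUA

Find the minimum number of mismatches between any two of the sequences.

2

Pairwise Hamming distances:
  AD262 vs AD302: 3
  AD262 vs AD202: 2
  AD302 vs AD202: 5
The smallest is 2, between AD262 and AD202.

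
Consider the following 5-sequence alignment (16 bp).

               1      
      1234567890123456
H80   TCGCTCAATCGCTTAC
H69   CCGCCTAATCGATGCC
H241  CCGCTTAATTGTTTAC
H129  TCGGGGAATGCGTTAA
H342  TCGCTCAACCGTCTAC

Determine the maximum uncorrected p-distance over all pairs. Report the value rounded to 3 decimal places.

0.625

Pairwise Hamming distances:
  H80 vs H69: 6
  H80 vs H241: 4
  H80 vs H129: 7
  H80 vs H342: 3
  H69 vs H241: 5
  H69 vs H129: 10
  H69 vs H342: 8
  H241 vs H129: 8
  H241 vs H342: 5
  H129 vs H342: 9
The largest is 10 mismatches, between H69 and H129; p = 10/16 = 0.625.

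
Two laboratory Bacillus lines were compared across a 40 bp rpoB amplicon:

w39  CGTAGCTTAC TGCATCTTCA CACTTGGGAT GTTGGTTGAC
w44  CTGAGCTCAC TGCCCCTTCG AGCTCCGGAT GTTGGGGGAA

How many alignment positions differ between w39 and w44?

Differing sites — 2:G/T; 3:T/G; 8:T/C; 14:A/C; 15:T/C; 20:A/G; 21:C/A; 22:A/G; 25:T/C; 26:G/C; 36:T/G; 37:T/G; 40:C/A.
That gives 13 mismatches out of 40 aligned sites, so the Hamming distance is 13.

13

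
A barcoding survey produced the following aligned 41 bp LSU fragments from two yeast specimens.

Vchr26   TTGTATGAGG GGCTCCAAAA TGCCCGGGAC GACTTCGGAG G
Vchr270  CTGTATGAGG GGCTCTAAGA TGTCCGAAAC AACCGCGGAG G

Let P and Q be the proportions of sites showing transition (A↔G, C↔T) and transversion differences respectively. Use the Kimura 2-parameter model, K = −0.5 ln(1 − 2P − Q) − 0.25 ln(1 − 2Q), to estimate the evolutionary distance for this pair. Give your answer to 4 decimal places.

Differing sites — 1:T/C (Ti); 16:C/T (Ti); 19:A/G (Ti); 23:C/T (Ti); 27:G/A (Ti); 28:G/A (Ti); 31:G/A (Ti); 34:T/C (Ti); 35:T/G (Tv).
Of the 9 differences, 8 transitions and 1 transversion over 41 sites: P = 8/41 = 0.195122, Q = 1/41 = 0.024390.
d = −0.5·ln(0.585366) − 0.25·ln(0.951220) = −0.5·(-0.535518) − 0.25·(-0.050010) = 0.2803.

0.2803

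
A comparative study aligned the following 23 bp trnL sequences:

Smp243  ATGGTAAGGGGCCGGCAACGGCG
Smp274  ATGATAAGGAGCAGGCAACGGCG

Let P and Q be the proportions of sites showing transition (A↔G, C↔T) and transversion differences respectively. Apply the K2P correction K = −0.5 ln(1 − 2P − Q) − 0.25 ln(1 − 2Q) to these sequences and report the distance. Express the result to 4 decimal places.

The sequences differ at positions 4 (G/A, transition), 10 (G/A, transition), 13 (C/A, transversion).
Of the 3 differences, 2 transitions and 1 transversion over 23 sites: P = 2/23 = 0.086957, Q = 1/23 = 0.043478.
d = −0.5·ln(0.782608) − 0.25·ln(0.913044) = −0.5·(-0.245123) − 0.25·(-0.090971) = 0.1453.

0.1453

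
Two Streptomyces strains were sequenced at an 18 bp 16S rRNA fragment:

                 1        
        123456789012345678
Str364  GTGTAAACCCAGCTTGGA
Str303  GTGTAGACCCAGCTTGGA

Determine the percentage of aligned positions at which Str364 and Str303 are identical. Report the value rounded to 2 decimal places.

The sequences differ at position 6 (A/G).
17 of the 18 sites match, so the percent identity is 17/18 × 100 = 94.44%.

94.44%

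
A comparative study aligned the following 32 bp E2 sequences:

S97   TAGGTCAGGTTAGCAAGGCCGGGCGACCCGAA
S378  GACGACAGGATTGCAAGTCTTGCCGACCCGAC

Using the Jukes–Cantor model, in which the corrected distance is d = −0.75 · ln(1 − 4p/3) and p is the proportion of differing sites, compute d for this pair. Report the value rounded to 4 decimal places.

Mismatches occur at site 1 (T↔G), site 3 (G↔C), site 5 (T↔A), site 10 (T↔A), site 12 (A↔T), site 18 (G↔T), site 20 (C↔T), site 21 (G↔T), site 23 (G↔C), site 32 (A↔C).
p = 10/32 = 0.312500.
d = −0.75 · ln(1 − (4/3)·0.312500) = −0.75 · ln(0.583333) = −0.75 · (-0.538997) = 0.4042.

0.4042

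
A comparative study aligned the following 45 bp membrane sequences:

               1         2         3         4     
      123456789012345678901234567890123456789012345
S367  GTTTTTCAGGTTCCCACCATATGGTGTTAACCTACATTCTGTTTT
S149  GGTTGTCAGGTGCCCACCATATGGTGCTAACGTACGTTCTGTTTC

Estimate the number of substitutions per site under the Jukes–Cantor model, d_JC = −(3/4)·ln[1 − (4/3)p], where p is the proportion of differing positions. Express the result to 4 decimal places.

0.1743

Differing sites — 2:T/G; 5:T/G; 12:T/G; 27:T/C; 32:C/G; 36:A/G; 45:T/C.
p = 7/45 = 0.155556.
d = −0.75 · ln(1 − (4/3)·0.155556) = −0.75 · ln(0.792592) = −0.75 · (-0.232447) = 0.1743.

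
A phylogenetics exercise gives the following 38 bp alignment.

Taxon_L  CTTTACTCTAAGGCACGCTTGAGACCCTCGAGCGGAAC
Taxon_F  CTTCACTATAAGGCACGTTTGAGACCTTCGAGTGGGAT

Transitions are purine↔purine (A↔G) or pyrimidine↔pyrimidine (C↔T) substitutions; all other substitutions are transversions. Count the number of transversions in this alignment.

1

Mismatches occur at site 4 (T↔C, transition), site 8 (C↔A, transversion), site 18 (C↔T, transition), site 27 (C↔T, transition), site 33 (C↔T, transition), site 36 (A↔G, transition), site 38 (C↔T, transition).
Of the 7 differences, 6 transitions and 1 transversion, so the answer is 1.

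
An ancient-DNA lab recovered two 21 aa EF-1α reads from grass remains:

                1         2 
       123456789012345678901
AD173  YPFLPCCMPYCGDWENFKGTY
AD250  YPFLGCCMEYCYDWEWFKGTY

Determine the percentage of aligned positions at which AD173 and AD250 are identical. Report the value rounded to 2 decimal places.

80.95%

The sequences differ at positions 5 (P/G), 9 (P/E), 12 (G/Y), 16 (N/W).
17 of the 21 sites match, so the percent identity is 17/21 × 100 = 80.95%.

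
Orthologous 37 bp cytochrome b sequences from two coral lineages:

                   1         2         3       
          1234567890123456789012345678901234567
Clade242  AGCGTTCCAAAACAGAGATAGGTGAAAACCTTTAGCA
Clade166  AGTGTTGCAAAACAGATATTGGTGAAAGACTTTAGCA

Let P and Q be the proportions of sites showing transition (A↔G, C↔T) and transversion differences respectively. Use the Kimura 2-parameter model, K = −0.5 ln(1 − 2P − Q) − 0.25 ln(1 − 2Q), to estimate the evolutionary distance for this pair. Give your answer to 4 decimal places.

0.1827

Mismatches occur at site 3 (C↔T, transition), site 7 (C↔G, transversion), site 17 (G↔T, transversion), site 20 (A↔T, transversion), site 28 (A↔G, transition), site 29 (C↔A, transversion).
Of the 6 differences, 2 transitions and 4 transversions over 37 sites: P = 2/37 = 0.054054, Q = 4/37 = 0.108108.
d = −0.5·ln(0.783784) − 0.25·ln(0.783784) = −0.5·(-0.243622) − 0.25·(-0.243622) = 0.1827.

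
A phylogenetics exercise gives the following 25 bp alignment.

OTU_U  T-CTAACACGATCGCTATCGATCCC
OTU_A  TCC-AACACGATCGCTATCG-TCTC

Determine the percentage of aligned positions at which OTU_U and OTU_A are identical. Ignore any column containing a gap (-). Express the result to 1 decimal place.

Excluding the 3 gap columns leaves 22 comparable sites.
A single mismatch occurs at site 24 (C/T).
21 of the 22 comparable sites match, so the percent identity is 21/22 × 100 = 95.5%.

95.5%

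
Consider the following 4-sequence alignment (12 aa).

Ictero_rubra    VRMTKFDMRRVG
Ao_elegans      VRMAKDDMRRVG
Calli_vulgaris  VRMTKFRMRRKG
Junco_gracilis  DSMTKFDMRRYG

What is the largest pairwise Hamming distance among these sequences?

Pairwise Hamming distances:
  Ictero_rubra vs Ao_elegans: 2
  Ictero_rubra vs Calli_vulgaris: 2
  Ictero_rubra vs Junco_gracilis: 3
  Ao_elegans vs Calli_vulgaris: 4
  Ao_elegans vs Junco_gracilis: 5
  Calli_vulgaris vs Junco_gracilis: 4
The largest is 5, between Ao_elegans and Junco_gracilis.

5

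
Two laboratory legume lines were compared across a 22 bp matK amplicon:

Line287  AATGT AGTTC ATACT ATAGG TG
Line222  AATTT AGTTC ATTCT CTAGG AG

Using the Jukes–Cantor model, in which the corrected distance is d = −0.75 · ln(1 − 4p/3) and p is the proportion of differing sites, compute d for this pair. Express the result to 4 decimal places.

The sequences differ at positions 4 (G/T), 13 (A/T), 16 (A/C), 21 (T/A).
p = 4/22 = 0.181818.
d = −0.75 · ln(1 − (4/3)·0.181818) = −0.75 · ln(0.757576) = −0.75 · (-0.277631) = 0.2082.

0.2082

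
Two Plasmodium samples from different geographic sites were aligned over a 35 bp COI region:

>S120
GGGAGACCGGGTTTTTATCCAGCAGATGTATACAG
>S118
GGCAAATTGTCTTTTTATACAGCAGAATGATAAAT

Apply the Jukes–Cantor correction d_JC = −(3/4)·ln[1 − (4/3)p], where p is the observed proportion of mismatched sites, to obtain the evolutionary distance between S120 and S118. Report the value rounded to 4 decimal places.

The sequences differ at positions 3 (G/C), 5 (G/A), 7 (C/T), 8 (C/T), 10 (G/T), 11 (G/C), 19 (C/A), 27 (T/A), 28 (G/T), 29 (T/G), 33 (C/A), 35 (G/T).
p = 12/35 = 0.342857.
d = −0.75 · ln(1 − (4/3)·0.342857) = −0.75 · ln(0.542857) = −0.75 · (-0.610909) = 0.4582.

0.4582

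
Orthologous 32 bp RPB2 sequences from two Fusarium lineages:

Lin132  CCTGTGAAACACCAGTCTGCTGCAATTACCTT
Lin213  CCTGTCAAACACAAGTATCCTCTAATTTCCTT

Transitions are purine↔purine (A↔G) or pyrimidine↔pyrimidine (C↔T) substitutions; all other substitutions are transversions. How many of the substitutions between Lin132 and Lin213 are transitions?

1

Differing sites — 6:G/C (Tv); 13:C/A (Tv); 17:C/A (Tv); 19:G/C (Tv); 22:G/C (Tv); 23:C/T (Ti); 28:A/T (Tv).
Of the 7 differences, 1 transition and 6 transversions, so the answer is 1.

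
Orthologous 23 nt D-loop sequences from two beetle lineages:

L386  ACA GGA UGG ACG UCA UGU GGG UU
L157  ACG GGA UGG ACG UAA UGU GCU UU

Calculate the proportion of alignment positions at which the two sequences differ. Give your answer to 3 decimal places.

0.174

Mismatches occur at site 3 (A/G), site 14 (C/A), site 20 (G/C), site 21 (G/U).
There are 4 differences over 23 sites, so p = 4/23 = 0.174.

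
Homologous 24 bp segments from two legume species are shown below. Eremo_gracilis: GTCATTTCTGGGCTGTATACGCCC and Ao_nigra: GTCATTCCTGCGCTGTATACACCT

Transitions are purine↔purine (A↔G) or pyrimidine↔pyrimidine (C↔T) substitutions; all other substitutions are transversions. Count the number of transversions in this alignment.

1

Mismatches occur at site 7 (T↔C, transition), site 11 (G↔C, transversion), site 21 (G↔A, transition), site 24 (C↔T, transition).
Of the 4 differences, 3 transitions and 1 transversion, so the answer is 1.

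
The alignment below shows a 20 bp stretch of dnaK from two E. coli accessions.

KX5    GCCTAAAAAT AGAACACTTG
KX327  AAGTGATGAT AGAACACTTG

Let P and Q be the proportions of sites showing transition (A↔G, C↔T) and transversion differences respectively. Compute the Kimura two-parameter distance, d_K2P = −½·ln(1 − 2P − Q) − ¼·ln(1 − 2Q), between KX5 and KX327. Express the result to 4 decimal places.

0.3881

Differing sites — 1:G/A (Ti); 2:C/A (Tv); 3:C/G (Tv); 5:A/G (Ti); 7:A/T (Tv); 8:A/G (Ti).
Of the 6 differences, 3 transitions and 3 transversions over 20 sites: P = 3/20 = 0.150000, Q = 3/20 = 0.150000.
d = −0.5·ln(0.550000) − 0.25·ln(0.700000) = −0.5·(-0.597837) − 0.25·(-0.356675) = 0.3881.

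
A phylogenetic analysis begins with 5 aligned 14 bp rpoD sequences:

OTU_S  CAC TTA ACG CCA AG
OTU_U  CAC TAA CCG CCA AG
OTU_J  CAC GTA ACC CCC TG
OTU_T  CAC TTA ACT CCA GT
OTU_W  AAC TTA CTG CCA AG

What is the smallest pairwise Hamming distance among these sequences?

Pairwise Hamming distances:
  OTU_S vs OTU_U: 2
  OTU_S vs OTU_J: 4
  OTU_S vs OTU_T: 3
  OTU_S vs OTU_W: 3
  OTU_U vs OTU_J: 6
  OTU_U vs OTU_T: 5
  OTU_U vs OTU_W: 3
  OTU_J vs OTU_T: 5
  OTU_J vs OTU_W: 7
  OTU_T vs OTU_W: 6
The smallest is 2, between OTU_S and OTU_U.

2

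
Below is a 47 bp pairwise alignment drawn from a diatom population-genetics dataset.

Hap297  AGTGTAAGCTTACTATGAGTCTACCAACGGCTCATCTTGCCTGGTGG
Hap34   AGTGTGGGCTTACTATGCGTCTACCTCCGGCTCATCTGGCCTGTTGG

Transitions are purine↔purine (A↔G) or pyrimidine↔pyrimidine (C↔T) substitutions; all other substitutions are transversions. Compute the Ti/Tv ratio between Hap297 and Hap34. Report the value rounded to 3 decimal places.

0.400

The sequences differ at positions 6 (A/G, transition), 7 (A/G, transition), 18 (A/C, transversion), 26 (A/T, transversion), 27 (A/C, transversion), 38 (T/G, transversion), 44 (G/T, transversion).
Of the 7 differences, 2 transitions and 5 transversions, so Ti/Tv = 2/5 = 0.400.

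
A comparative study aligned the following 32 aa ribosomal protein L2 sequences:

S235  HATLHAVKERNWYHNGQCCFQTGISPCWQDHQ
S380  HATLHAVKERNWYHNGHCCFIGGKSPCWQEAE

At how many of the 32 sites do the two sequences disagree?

7

The sequences differ at positions 17 (Q/H), 21 (Q/I), 22 (T/G), 24 (I/K), 30 (D/E), 31 (H/A), 32 (Q/E).
That gives 7 mismatches out of 32 aligned sites, so the Hamming distance is 7.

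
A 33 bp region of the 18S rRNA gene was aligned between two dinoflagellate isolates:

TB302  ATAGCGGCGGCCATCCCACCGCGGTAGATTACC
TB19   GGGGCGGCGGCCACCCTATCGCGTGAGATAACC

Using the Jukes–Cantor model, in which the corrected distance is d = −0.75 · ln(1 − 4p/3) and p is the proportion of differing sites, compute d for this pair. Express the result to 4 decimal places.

The sequences differ at positions 1 (A/G), 2 (T/G), 3 (A/G), 14 (T/C), 17 (C/T), 19 (C/T), 24 (G/T), 25 (T/G), 30 (T/A).
p = 9/33 = 0.272727.
d = −0.75 · ln(1 − (4/3)·0.272727) = −0.75 · ln(0.636364) = −0.75 · (-0.451985) = 0.3390.

0.3390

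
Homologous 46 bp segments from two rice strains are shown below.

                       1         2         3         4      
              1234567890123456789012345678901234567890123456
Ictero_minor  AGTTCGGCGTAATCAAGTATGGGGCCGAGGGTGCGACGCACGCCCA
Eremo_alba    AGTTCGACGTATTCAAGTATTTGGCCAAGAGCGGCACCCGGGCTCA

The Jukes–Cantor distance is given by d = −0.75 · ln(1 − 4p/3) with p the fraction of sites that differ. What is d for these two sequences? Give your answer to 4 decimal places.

The sequences differ at positions 7 (G/A), 12 (A/T), 21 (G/T), 22 (G/T), 27 (G/A), 30 (G/A), 32 (T/C), 34 (C/G), 35 (G/C), 38 (G/C), 40 (A/G), 41 (C/G), 44 (C/T).
p = 13/46 = 0.282609.
d = −0.75 · ln(1 − (4/3)·0.282609) = −0.75 · ln(0.623188) = −0.75 · (-0.472907) = 0.3547.

0.3547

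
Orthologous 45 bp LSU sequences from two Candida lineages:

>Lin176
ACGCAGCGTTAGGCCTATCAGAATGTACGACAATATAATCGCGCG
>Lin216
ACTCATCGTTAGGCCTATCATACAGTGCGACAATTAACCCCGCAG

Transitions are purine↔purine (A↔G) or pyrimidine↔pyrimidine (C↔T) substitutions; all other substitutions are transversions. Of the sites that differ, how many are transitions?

2

Differing sites — 3:G/T (Tv); 6:G/T (Tv); 21:G/T (Tv); 23:A/C (Tv); 24:T/A (Tv); 27:A/G (Ti); 35:A/T (Tv); 36:T/A (Tv); 38:A/C (Tv); 39:T/C (Ti); 41:G/C (Tv); 42:C/G (Tv); 43:G/C (Tv); 44:C/A (Tv).
Of the 14 differences, 2 transitions and 12 transversions, so the answer is 2.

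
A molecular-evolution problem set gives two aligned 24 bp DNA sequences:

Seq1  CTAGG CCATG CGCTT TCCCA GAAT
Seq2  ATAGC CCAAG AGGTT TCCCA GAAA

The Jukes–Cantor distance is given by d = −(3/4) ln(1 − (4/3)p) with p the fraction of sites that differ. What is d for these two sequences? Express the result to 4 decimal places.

Differing sites — 1:C/A; 5:G/C; 9:T/A; 11:C/A; 13:C/G; 24:T/A.
p = 6/24 = 0.250000.
d = −0.75 · ln(1 − (4/3)·0.250000) = −0.75 · ln(0.666667) = −0.75 · (-0.405465) = 0.3041.

0.3041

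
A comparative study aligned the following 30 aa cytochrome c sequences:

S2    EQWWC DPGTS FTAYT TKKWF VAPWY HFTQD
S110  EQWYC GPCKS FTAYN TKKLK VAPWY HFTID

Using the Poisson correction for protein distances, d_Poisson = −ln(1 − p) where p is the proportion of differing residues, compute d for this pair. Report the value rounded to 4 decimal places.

The sequences differ at positions 4 (W/Y), 6 (D/G), 8 (G/C), 9 (T/K), 15 (T/N), 19 (W/L), 20 (F/K), 29 (Q/I).
p = 8/30 = 0.266667.
d = −ln(1 − 0.266667) = −ln(0.733333) = 0.3102.

0.3102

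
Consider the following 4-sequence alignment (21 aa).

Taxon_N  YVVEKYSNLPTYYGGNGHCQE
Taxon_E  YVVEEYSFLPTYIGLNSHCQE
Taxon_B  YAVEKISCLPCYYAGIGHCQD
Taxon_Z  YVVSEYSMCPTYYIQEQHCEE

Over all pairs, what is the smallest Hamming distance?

Pairwise Hamming distances:
  Taxon_N vs Taxon_E: 5
  Taxon_N vs Taxon_B: 7
  Taxon_N vs Taxon_Z: 9
  Taxon_E vs Taxon_B: 11
  Taxon_E vs Taxon_Z: 9
  Taxon_B vs Taxon_Z: 13
The smallest is 5, between Taxon_N and Taxon_E.

5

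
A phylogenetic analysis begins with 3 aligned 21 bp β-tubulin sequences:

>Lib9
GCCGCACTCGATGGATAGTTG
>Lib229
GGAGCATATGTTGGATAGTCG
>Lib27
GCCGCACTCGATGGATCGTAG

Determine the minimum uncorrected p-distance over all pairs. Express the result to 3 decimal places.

Pairwise Hamming distances:
  Lib9 vs Lib229: 7
  Lib9 vs Lib27: 2
  Lib229 vs Lib27: 8
The smallest is 2 mismatches, between Lib9 and Lib27; p = 2/21 = 0.095.

0.095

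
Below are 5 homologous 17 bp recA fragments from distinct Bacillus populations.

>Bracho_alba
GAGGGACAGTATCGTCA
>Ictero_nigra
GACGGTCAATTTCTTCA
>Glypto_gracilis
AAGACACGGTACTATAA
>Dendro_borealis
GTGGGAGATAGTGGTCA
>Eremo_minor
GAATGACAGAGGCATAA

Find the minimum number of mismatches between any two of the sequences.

5

Pairwise Hamming distances:
  Bracho_alba vs Ictero_nigra: 5
  Bracho_alba vs Glypto_gracilis: 8
  Bracho_alba vs Dendro_borealis: 6
  Bracho_alba vs Eremo_minor: 7
  Ictero_nigra vs Glypto_gracilis: 12
  Ictero_nigra vs Dendro_borealis: 9
  Ictero_nigra vs Eremo_minor: 9
  Glypto_gracilis vs Dendro_borealis: 13
  Glypto_gracilis vs Eremo_minor: 9
  Dendro_borealis vs Eremo_minor: 9
The smallest is 5, between Bracho_alba and Ictero_nigra.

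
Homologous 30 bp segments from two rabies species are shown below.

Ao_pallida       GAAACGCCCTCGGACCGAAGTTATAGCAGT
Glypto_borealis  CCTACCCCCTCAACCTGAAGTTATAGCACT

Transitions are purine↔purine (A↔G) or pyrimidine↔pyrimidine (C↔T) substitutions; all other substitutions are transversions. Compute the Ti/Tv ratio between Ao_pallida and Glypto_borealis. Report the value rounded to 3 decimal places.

The sequences differ at positions 1 (G/C, transversion), 2 (A/C, transversion), 3 (A/T, transversion), 6 (G/C, transversion), 12 (G/A, transition), 13 (G/A, transition), 14 (A/C, transversion), 16 (C/T, transition), 29 (G/C, transversion).
Of the 9 differences, 3 transitions and 6 transversions, so Ti/Tv = 3/6 = 0.500.

0.500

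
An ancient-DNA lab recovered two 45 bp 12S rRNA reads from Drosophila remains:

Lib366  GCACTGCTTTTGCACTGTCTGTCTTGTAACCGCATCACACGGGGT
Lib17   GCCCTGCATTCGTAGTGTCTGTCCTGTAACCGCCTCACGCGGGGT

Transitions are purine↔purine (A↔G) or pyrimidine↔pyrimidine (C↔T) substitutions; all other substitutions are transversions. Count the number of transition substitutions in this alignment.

4

Mismatches occur at site 3 (A↔C, transversion), site 8 (T↔A, transversion), site 11 (T↔C, transition), site 13 (C↔T, transition), site 15 (C↔G, transversion), site 24 (T↔C, transition), site 34 (A↔C, transversion), site 39 (A↔G, transition).
Of the 8 differences, 4 transitions and 4 transversions, so the answer is 4.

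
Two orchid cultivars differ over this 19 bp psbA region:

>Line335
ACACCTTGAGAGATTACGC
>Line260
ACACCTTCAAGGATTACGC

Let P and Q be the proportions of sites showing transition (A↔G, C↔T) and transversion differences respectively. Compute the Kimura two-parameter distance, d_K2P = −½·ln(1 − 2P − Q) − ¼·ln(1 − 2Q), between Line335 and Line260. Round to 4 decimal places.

The sequences differ at positions 8 (G/C, transversion), 10 (G/A, transition), 11 (A/G, transition).
Of the 3 differences, 2 transitions and 1 transversion over 19 sites: P = 2/19 = 0.105263, Q = 1/19 = 0.052632.
d = −0.5·ln(0.736842) − 0.25·ln(0.894736) = −0.5·(-0.305382) − 0.25·(-0.111227) = 0.1805.

0.1805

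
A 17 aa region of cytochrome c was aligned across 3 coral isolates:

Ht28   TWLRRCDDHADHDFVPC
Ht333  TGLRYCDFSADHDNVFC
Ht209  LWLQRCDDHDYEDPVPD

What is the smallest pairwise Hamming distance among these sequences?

6

Pairwise Hamming distances:
  Ht28 vs Ht333: 6
  Ht28 vs Ht209: 7
  Ht333 vs Ht209: 12
The smallest is 6, between Ht28 and Ht333.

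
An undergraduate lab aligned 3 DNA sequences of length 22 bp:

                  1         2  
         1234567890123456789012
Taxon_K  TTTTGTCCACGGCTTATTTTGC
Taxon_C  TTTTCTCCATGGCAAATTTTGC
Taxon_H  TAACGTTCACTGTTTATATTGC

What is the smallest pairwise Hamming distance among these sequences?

Pairwise Hamming distances:
  Taxon_K vs Taxon_C: 4
  Taxon_K vs Taxon_H: 7
  Taxon_C vs Taxon_H: 11
The smallest is 4, between Taxon_K and Taxon_C.

4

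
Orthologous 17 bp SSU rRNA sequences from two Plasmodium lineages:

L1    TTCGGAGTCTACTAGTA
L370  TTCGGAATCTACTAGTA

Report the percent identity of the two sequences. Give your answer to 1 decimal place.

Differing sites — 7:G/A.
16 of the 17 sites match, so the percent identity is 16/17 × 100 = 94.1%.

94.1%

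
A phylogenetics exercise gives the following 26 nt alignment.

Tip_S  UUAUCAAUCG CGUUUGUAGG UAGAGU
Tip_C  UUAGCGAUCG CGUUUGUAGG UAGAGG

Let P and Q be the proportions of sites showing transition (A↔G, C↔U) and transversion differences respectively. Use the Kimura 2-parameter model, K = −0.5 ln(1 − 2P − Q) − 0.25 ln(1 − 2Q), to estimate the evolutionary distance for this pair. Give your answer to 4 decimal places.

0.1253

Mismatches occur at site 4 (U↔G, transversion), site 6 (A↔G, transition), site 26 (U↔G, transversion).
Of the 3 differences, 1 transition and 2 transversions over 26 sites: P = 1/26 = 0.038462, Q = 2/26 = 0.076923.
d = −0.5·ln(0.846153) − 0.25·ln(0.846154) = −0.5·(-0.167055) − 0.25·(-0.167054) = 0.1253.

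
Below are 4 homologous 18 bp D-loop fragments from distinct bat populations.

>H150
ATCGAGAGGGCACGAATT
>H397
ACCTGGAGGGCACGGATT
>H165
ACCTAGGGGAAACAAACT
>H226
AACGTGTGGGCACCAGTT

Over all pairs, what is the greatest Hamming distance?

Pairwise Hamming distances:
  H150 vs H397: 4
  H150 vs H165: 7
  H150 vs H226: 5
  H397 vs H165: 7
  H397 vs H226: 7
  H165 vs H226: 9
The largest is 9, between H165 and H226.

9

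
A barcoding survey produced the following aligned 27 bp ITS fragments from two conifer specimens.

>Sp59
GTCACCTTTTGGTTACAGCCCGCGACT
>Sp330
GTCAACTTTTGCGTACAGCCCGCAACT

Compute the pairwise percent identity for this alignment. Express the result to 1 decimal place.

The sequences differ at positions 5 (C/A), 12 (G/C), 13 (T/G), 24 (G/A).
23 of the 27 sites match, so the percent identity is 23/27 × 100 = 85.2%.

85.2%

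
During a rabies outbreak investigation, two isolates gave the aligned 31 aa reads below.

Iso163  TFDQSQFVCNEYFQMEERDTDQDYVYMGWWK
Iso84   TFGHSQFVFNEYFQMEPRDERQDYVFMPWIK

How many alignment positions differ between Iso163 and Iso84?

Differing sites — 3:D/G; 4:Q/H; 9:C/F; 17:E/P; 20:T/E; 21:D/R; 26:Y/F; 28:G/P; 30:W/I.
That gives 9 mismatches out of 31 aligned sites, so the Hamming distance is 9.

9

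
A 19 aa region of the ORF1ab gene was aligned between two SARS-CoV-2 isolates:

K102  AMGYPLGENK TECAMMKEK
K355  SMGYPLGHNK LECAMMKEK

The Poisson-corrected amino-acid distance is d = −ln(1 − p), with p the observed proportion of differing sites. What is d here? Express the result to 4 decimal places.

Mismatches occur at site 1 (A↔S), site 8 (E↔H), site 11 (T↔L).
p = 3/19 = 0.157895.
d = −ln(1 − 0.157895) = −ln(0.842105) = 0.1719.

0.1719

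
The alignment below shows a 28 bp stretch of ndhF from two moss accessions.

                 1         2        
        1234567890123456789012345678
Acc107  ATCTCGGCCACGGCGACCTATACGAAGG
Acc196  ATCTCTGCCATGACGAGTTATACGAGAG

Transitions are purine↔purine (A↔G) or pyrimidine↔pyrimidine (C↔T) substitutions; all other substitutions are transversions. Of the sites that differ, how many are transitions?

5

Differing sites — 6:G/T (Tv); 11:C/T (Ti); 13:G/A (Ti); 17:C/G (Tv); 18:C/T (Ti); 26:A/G (Ti); 27:G/A (Ti).
Of the 7 differences, 5 transitions and 2 transversions, so the answer is 5.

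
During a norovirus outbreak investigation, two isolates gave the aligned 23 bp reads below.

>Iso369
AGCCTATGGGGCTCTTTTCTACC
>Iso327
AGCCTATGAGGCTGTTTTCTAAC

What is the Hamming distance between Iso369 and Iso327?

Mismatches occur at site 9 (G↔A), site 14 (C↔G), site 22 (C↔A).
That gives 3 mismatches out of 23 aligned sites, so the Hamming distance is 3.

3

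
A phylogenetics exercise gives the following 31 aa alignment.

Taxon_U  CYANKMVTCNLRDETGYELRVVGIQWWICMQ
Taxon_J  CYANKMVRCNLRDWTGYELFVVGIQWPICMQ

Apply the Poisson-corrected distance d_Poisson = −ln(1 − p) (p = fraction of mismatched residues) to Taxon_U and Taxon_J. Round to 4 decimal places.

Differing sites — 8:T/R; 14:E/W; 20:R/F; 27:W/P.
p = 4/31 = 0.129032.
d = −ln(1 − 0.129032) = −ln(0.870968) = 0.1382.

0.1382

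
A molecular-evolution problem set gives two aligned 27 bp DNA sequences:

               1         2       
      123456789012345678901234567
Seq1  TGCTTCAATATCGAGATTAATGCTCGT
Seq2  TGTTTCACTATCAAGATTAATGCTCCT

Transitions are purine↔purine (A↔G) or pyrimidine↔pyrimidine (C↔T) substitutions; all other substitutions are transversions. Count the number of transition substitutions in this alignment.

The sequences differ at positions 3 (C/T, transition), 8 (A/C, transversion), 13 (G/A, transition), 26 (G/C, transversion).
Of the 4 differences, 2 transitions and 2 transversions, so the answer is 2.

2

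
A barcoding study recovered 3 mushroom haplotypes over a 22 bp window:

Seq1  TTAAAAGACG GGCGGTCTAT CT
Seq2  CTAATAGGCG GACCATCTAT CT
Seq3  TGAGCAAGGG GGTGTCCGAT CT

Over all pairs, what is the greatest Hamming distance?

Pairwise Hamming distances:
  Seq1 vs Seq2: 6
  Seq1 vs Seq3: 10
  Seq2 vs Seq3: 12
The largest is 12, between Seq2 and Seq3.

12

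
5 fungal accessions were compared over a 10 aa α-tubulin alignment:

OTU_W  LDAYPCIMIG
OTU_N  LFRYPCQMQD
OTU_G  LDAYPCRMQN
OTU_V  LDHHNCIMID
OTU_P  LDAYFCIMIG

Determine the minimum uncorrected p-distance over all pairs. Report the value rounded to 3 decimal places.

Pairwise Hamming distances:
  OTU_W vs OTU_N: 5
  OTU_W vs OTU_G: 3
  OTU_W vs OTU_V: 4
  OTU_W vs OTU_P: 1
  OTU_N vs OTU_G: 4
  OTU_N vs OTU_V: 6
  OTU_N vs OTU_P: 6
  OTU_G vs OTU_V: 6
  OTU_G vs OTU_P: 4
  OTU_V vs OTU_P: 4
The smallest is 1 mismatch, between OTU_W and OTU_P; p = 1/10 = 0.100.

0.100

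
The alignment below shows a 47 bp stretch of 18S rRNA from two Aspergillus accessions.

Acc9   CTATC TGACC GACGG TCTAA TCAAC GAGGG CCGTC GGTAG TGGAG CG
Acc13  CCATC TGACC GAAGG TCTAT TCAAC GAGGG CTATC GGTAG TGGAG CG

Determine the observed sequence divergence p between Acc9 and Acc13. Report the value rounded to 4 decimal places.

The sequences differ at positions 2 (T/C), 13 (C/A), 20 (A/T), 32 (C/T), 33 (G/A).
There are 5 differences over 47 sites, so p = 5/47 = 0.1064.

0.1064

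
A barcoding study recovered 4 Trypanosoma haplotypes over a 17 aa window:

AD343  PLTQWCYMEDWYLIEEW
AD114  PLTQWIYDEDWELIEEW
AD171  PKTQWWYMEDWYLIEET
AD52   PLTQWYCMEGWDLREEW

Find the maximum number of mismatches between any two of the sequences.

Pairwise Hamming distances:
  AD343 vs AD114: 3
  AD343 vs AD171: 3
  AD343 vs AD52: 5
  AD114 vs AD171: 5
  AD114 vs AD52: 6
  AD171 vs AD52: 7
The largest is 7, between AD171 and AD52.

7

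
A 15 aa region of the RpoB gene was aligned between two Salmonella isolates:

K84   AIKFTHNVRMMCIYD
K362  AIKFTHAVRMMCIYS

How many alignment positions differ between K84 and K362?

2

Mismatches occur at site 7 (N↔A), site 15 (D↔S).
That gives 2 mismatches out of 15 aligned sites, so the Hamming distance is 2.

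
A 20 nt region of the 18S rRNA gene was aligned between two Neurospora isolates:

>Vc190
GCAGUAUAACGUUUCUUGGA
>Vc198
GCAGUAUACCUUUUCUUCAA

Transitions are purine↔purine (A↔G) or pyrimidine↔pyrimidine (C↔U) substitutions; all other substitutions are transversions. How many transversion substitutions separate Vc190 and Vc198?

Mismatches occur at site 9 (A↔C, transversion), site 11 (G↔U, transversion), site 18 (G↔C, transversion), site 19 (G↔A, transition).
Of the 4 differences, 1 transition and 3 transversions, so the answer is 3.

3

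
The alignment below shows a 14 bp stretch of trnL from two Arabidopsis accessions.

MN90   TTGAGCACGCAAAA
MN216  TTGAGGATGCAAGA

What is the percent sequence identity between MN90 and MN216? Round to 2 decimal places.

78.57%

Mismatches occur at site 6 (C/G), site 8 (C/T), site 13 (A/G).
11 of the 14 sites match, so the percent identity is 11/14 × 100 = 78.57%.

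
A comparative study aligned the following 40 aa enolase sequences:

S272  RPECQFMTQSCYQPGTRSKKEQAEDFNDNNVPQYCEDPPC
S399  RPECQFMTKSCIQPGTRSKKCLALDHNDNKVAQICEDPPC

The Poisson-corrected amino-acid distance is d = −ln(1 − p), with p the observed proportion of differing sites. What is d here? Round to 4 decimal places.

0.2549

The sequences differ at positions 9 (Q/K), 12 (Y/I), 21 (E/C), 22 (Q/L), 24 (E/L), 26 (F/H), 30 (N/K), 32 (P/A), 34 (Y/I).
p = 9/40 = 0.225000.
d = −ln(1 − 0.225000) = −ln(0.775000) = 0.2549.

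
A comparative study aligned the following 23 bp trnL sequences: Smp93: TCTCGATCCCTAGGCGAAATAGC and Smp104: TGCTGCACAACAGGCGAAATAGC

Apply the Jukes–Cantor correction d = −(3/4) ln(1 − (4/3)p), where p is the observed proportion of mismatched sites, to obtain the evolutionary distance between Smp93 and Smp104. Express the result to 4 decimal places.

Differing sites — 2:C/G; 3:T/C; 4:C/T; 6:A/C; 7:T/A; 9:C/A; 10:C/A; 11:T/C.
p = 8/23 = 0.347826.
d = −0.75 · ln(1 − (4/3)·0.347826) = −0.75 · ln(0.536232) = −0.75 · (-0.623188) = 0.4674.

0.4674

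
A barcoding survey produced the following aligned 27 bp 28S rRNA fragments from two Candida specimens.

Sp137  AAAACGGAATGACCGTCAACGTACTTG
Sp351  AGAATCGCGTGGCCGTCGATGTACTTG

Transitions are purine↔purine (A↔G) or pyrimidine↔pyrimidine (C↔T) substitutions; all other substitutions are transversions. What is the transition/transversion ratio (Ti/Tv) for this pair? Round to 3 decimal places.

3.000

Differing sites — 2:A/G (Ti); 5:C/T (Ti); 6:G/C (Tv); 8:A/C (Tv); 9:A/G (Ti); 12:A/G (Ti); 18:A/G (Ti); 20:C/T (Ti).
Of the 8 differences, 6 transitions and 2 transversions, so Ti/Tv = 6/2 = 3.000.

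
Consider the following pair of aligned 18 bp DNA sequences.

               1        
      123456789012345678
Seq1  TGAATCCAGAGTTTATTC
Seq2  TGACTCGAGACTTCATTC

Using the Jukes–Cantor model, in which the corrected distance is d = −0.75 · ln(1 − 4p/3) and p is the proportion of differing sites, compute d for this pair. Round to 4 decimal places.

0.2635

Mismatches occur at site 4 (A→C), site 7 (C→G), site 11 (G→C), site 14 (T→C).
p = 4/18 = 0.222222.
d = −0.75 · ln(1 − (4/3)·0.222222) = −0.75 · ln(0.703704) = −0.75 · (-0.351397) = 0.2635.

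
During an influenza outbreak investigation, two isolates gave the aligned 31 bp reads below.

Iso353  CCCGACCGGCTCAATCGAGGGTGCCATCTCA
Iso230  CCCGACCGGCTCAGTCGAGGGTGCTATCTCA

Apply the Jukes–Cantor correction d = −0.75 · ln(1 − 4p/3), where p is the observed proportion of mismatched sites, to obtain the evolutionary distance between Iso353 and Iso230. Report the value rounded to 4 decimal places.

0.0675

The sequences differ at positions 14 (A/G), 25 (C/T).
p = 2/31 = 0.064516.
d = −0.75 · ln(1 − (4/3)·0.064516) = −0.75 · ln(0.913979) = −0.75 · (-0.089948) = 0.0675.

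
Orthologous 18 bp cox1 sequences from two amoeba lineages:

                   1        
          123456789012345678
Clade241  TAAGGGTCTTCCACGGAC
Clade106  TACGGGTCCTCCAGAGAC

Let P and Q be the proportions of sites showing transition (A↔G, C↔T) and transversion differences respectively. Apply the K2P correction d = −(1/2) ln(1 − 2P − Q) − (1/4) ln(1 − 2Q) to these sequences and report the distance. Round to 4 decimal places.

Differing sites — 3:A/C (Tv); 9:T/C (Ti); 14:C/G (Tv); 15:G/A (Ti).
Of the 4 differences, 2 transitions and 2 transversions over 18 sites: P = 2/18 = 0.111111, Q = 2/18 = 0.111111.
d = −0.5·ln(0.666667) − 0.25·ln(0.777778) = −0.5·(-0.405465) − 0.25·(-0.251314) = 0.2656.

0.2656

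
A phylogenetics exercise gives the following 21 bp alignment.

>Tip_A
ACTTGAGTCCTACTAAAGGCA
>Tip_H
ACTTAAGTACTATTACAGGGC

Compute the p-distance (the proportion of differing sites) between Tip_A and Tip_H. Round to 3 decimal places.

0.286

Differing sites — 5:G/A; 9:C/A; 13:C/T; 16:A/C; 20:C/G; 21:A/C.
There are 6 differences over 21 sites, so p = 6/21 = 0.286.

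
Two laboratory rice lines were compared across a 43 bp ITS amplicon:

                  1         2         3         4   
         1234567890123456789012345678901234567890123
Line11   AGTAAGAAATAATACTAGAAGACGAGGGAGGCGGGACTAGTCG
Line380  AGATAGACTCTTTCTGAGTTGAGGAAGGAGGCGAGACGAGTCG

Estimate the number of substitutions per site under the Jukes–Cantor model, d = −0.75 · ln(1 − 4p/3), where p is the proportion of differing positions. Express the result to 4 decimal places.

Mismatches occur at site 3 (T/A), site 4 (A/T), site 8 (A/C), site 9 (A/T), site 10 (T/C), site 11 (A/T), site 12 (A/T), site 14 (A/C), site 15 (C/T), site 16 (T/G), site 19 (A/T), site 20 (A/T), site 23 (C/G), site 26 (G/A), site 34 (G/A), site 38 (T/G).
p = 16/43 = 0.372093.
d = −0.75 · ln(1 − (4/3)·0.372093) = −0.75 · ln(0.503876) = −0.75 · (-0.685425) = 0.5141.

0.5141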